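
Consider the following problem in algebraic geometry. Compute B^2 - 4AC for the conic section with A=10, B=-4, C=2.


The discriminant of a conic Ax^2 + Bxy + Cy^2 + ... = 0 is B^2 - 4AC.
B^2 = (-4)^2 = 16
4AC = 4*10*2 = 80
Discriminant = 16 - 80 = -64

-64


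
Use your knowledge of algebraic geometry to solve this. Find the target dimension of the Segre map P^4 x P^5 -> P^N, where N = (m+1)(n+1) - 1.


The Segre embedding maps P^m x P^n into P^N via
all products of coordinates from each factor.
N = (m+1)(n+1) - 1
N = (4+1)(5+1) - 1
N = 5*6 - 1
N = 30 - 1 = 29

29


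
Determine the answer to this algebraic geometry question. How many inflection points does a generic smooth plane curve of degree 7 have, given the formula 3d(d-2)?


For a general smooth plane curve C of degree d, the inflection points are
the intersection of C with its Hessian curve, which has degree 3(d-2).
By Bezout, the total intersection number is d * 3(d-2) = 7 * 15 = 105.
For a general curve every flex is ordinary, so each contributes
multiplicity 1 to C·Hess(C), and the number of distinct inflection
points is 3d(d-2).
Inflection points = 3*7*(7-2) = 3*7*5 = 105

105


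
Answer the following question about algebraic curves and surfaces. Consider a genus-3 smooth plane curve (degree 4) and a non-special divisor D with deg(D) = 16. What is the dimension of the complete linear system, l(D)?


First, compute the genus of a smooth plane curve of degree 4:
g = (d-1)(d-2)/2 = (4-1)(4-2)/2 = 3
For a non-special divisor D (i.e., h^1(D) = 0), Riemann-Roch gives:
l(D) = deg(D) - g + 1
Since deg(D) = 16 >= 2g - 1 = 5, D is non-special.
l(D) = 16 - 3 + 1 = 14

14


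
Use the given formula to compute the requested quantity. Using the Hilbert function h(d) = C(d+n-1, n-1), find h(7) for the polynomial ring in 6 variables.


The Hilbert function for the polynomial ring in 6 variables is:
h(d) = C(d+n-1, n-1)
h(7) = C(7+6-1, 6-1) = C(12, 5)
= 12! / (5! * 7!)
= 792

792


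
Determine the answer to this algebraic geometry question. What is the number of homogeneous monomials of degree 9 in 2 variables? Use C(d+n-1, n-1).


The number of degree-9 monomials in 2 variables is C(d+n-1, n-1).
= C(9+2-1, 2-1) = C(10, 1)
= 10

10


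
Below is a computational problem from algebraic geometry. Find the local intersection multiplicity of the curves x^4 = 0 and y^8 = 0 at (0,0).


The intersection multiplicity of V(x^a) and V(y^b) at the origin is:
I(O; V(x^4), V(y^8)) = dim_k(k[x,y]/(x^4, y^8))
A basis for k[x,y]/(x^4, y^8) is the set of monomials x^i * y^j
where 0 <= i < 4 and 0 <= j < 8.
The number of such monomials is 4 * 8 = 32

32


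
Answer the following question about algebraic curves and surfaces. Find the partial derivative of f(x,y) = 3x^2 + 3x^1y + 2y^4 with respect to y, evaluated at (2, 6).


df/dy = 3*x^1 + 4*2*y^3
At (2,6): 3*2^1 + 4*2*6^3
= 6 + 1728
= 1734

1734


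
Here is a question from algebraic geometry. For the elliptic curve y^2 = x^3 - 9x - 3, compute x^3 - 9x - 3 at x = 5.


Compute x^3 - 9x - 3 at x = 5:
x^3 = 5^3 = 125
(-9)*x = (-9)*5 = -45
Sum: 125 - 45 - 3 = 77

77


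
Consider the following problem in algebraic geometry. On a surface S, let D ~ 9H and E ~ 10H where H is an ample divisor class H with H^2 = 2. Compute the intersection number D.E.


Using bilinearity of the intersection pairing on a surface S:
(aH).(bH) = ab * (H.H)
We have H^2 = 2.
D.E = (9H).(10H) = 9*10*2
= 90*2
= 180

180


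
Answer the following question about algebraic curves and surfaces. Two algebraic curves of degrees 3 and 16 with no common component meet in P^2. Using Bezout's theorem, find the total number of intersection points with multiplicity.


Bezout's theorem states the intersection count equals the product of degrees.
Intersection count = 3 * 16 = 48

48


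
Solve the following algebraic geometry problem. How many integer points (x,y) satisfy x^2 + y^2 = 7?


Systematically check integer values of x where x^2 <= 7.
For each valid x, check if 7 - x^2 is a perfect square.
Total integer solutions found: 0

0


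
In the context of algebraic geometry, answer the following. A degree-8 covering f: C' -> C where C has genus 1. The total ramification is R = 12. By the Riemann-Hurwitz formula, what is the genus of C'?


Riemann-Hurwitz formula: 2g' - 2 = d(2g - 2) + R
Given: d = 8, g = 1, R = 12
2g' - 2 = 8*(2*1 - 2) + 12
2g' - 2 = 8*0 + 12
2g' - 2 = 0 + 12 = 12
2g' = 14
g' = 7

7


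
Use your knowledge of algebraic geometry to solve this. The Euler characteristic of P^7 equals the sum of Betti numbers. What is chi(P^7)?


The complex projective space P^7 has one cell in each even real dimension 0, 2, ..., 14.
The cohomology groups are H^{2k}(P^7) = Z for k = 0,...,7, and 0 otherwise.
Euler characteristic = sum of Betti numbers = 1 per even-dimensional cohomology group.
chi(P^7) = 7 + 1 = 8

8


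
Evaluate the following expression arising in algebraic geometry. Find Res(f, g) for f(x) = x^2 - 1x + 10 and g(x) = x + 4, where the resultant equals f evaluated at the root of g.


For Res(f, x - c), we evaluate f at x = c.
f(-4) = (-4)^2 - 1*(-4) + 10
= 16 + 4 + 10
= 20 + 10 = 30
Res(f, g) = 30

30


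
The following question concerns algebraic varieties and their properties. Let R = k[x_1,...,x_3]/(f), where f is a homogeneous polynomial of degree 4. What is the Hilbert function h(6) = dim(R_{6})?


For R = k[x_1,...,x_n]/(f) with f homogeneous of degree e:
The Hilbert series is (1 - t^e)/(1 - t)^n.
So h(d) = C(d+n-1, n-1) - C(d-e+n-1, n-1) for d >= e.
With n=3, e=4, d=6:
C(6+3-1, 3-1) = C(8, 2) = 28
C(6-4+3-1, 3-1) = C(4, 2) = 6
h(6) = 28 - 6 = 22

22


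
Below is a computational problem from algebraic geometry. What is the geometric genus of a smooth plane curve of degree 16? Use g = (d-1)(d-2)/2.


Using the genus formula for smooth plane curves:
g = (d-1)(d-2)/2
g = (16-1)(16-2)/2
g = 15*14/2
g = 210/2 = 105

105


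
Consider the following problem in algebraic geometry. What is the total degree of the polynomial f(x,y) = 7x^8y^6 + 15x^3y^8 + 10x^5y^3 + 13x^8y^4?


Examine each term for its total degree (sum of exponents).
  Term '7x^8y^6' has total degree 8+6 = 14.
  Term '15x^3y^8' has total degree 3+8 = 11.
  Term '10x^5y^3' has total degree 5+3 = 8.
  Term '13x^8y^4' has total degree 8+4 = 12.
The maximum total degree among all terms is 14.

14


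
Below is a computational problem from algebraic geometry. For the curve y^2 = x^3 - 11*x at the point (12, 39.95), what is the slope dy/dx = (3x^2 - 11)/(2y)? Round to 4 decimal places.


Using implicit differentiation of y^2 = x^3 - 11*x:
2y * dy/dx = 3x^2 - 11
dy/dx = (3x^2 - 11)/(2y)
Numerator: 3*12^2 - 11 = 421
Denominator: 2*39.95 = 79.9
dy/dx = 421/79.9 = 5.2691

5.2691


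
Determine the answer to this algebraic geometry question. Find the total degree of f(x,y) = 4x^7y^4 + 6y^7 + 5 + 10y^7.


Examine each term for its total degree (sum of exponents).
  Term '4x^7y^4' has total degree 7+4 = 11.
  Term '6y^7' has total degree 0+7 = 7.
  Term '5' has total degree 0+0 = 0.
  Term '10y^7' has total degree 0+7 = 7.
The maximum total degree among all terms is 11.

11


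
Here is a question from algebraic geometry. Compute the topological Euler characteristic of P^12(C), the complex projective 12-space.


The complex projective space P^12 has one cell in each even real dimension 0, 2, ..., 24.
The cohomology groups are H^{2k}(P^12) = Z for k = 0,...,12, and 0 otherwise.
Euler characteristic = sum of Betti numbers = 1 per even-dimensional cohomology group.
chi(P^12) = 12 + 1 = 13

13


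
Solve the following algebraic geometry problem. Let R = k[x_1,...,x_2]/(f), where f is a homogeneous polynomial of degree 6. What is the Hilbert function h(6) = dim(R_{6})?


For R = k[x_1,...,x_n]/(f) with f homogeneous of degree e:
The Hilbert series is (1 - t^e)/(1 - t)^n.
So h(d) = C(d+n-1, n-1) - C(d-e+n-1, n-1) for d >= e.
With n=2, e=6, d=6:
C(6+2-1, 2-1) = C(7, 1) = 7
C(6-6+2-1, 2-1) = C(1, 1) = 1
h(6) = 7 - 1 = 6

6


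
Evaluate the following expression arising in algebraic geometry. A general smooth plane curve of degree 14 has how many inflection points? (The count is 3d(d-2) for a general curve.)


For a general smooth plane curve C of degree d, the inflection points are
the intersection of C with its Hessian curve, which has degree 3(d-2).
By Bezout, the total intersection number is d * 3(d-2) = 14 * 36 = 504.
For a general curve every flex is ordinary, so each contributes
multiplicity 1 to C·Hess(C), and the number of distinct inflection
points is 3d(d-2).
Inflection points = 3*14*(14-2) = 3*14*12 = 504

504


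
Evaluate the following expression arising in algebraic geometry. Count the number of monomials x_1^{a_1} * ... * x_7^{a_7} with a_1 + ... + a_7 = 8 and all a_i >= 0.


The number of degree-8 monomials in 7 variables is C(d+n-1, n-1).
= C(8+7-1, 7-1) = C(14, 6)
= 3003

3003


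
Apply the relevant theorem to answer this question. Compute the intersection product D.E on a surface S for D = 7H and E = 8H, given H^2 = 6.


Using bilinearity of the intersection pairing on a surface S:
(aH).(bH) = ab * (H.H)
We have H^2 = 6.
D.E = (7H).(8H) = 7*8*6
= 56*6
= 336

336


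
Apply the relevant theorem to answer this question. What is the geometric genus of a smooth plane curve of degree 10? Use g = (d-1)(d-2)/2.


Using the genus formula for smooth plane curves:
g = (d-1)(d-2)/2
g = (10-1)(10-2)/2
g = 9*8/2
g = 72/2 = 36

36


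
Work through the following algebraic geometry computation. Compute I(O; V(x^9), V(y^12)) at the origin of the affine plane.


The intersection multiplicity of V(x^a) and V(y^b) at the origin is:
I(O; V(x^9), V(y^12)) = dim_k(k[x,y]/(x^9, y^12))
A basis for k[x,y]/(x^9, y^12) is the set of monomials x^i * y^j
where 0 <= i < 9 and 0 <= j < 12.
The number of such monomials is 9 * 12 = 108

108


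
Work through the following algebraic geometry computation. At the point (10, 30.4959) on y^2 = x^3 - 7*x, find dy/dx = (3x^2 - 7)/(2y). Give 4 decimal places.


Using implicit differentiation of y^2 = x^3 - 7*x:
2y * dy/dx = 3x^2 - 7
dy/dx = (3x^2 - 7)/(2y)
Numerator: 3*10^2 - 7 = 293
Denominator: 2*30.4959 = 60.9918
dy/dx = 293/60.9918 = 4.8039

4.8039


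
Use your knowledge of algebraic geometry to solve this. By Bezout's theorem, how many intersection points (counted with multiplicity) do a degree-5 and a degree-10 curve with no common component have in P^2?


Bezout's theorem states the intersection count equals the product of degrees.
Intersection count = 5 * 10 = 50

50


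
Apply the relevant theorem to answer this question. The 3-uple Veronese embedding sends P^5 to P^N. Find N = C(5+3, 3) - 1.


The Veronese embedding v_d: P^n -> P^N maps each point to all
degree-d monomials in n+1 homogeneous coordinates.
N = C(n+d, d) - 1
N = C(5+3, 3) - 1
N = C(8, 3) - 1
C(8, 3) = 56
N = 56 - 1 = 55

55


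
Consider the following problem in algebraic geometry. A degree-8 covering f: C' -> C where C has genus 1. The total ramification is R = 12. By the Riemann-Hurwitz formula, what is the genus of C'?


Riemann-Hurwitz formula: 2g' - 2 = d(2g - 2) + R
Given: d = 8, g = 1, R = 12
2g' - 2 = 8*(2*1 - 2) + 12
2g' - 2 = 8*0 + 12
2g' - 2 = 0 + 12 = 12
2g' = 14
g' = 7

7


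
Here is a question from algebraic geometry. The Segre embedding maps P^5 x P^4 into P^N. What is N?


The Segre embedding maps P^m x P^n into P^N via
all products of coordinates from each factor.
N = (m+1)(n+1) - 1
N = (5+1)(4+1) - 1
N = 6*5 - 1
N = 30 - 1 = 29

29


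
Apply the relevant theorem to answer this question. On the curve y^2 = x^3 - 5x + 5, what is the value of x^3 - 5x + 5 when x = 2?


Compute x^3 - 5x + 5 at x = 2:
x^3 = 2^3 = 8
(-5)*x = (-5)*2 = -10
Sum: 8 - 10 + 5 = 3

3


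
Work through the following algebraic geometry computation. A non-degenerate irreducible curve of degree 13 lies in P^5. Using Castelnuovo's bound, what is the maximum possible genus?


Castelnuovo's bound: write d - 1 = m(r-1) + epsilon with 0 <= epsilon < r-1.
d - 1 = 13 - 1 = 12
r - 1 = 5 - 1 = 4
12 = 3*4 + 0, so m = 3, epsilon = 0
pi(d, r) = m(m-1)(r-1)/2 + m*epsilon
= 3*2*4/2 + 3*0
= 24/2 + 0
= 12 + 0 = 12

12


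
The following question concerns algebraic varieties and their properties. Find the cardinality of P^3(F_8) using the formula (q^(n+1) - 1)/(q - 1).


P^3(F_8) has (q^(n+1) - 1)/(q - 1) points.
= 8^3 + 8^2 + 8^1 + 8^0
= 512 + 64 + 8 + 1
= 585

585


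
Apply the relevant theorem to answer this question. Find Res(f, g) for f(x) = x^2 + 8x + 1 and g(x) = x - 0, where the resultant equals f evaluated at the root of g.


For Res(f, x - c), we evaluate f at x = c.
f(0) = 0^2 + 8*0 + 1
= 0 + 0 + 1
= 0 + 1 = 1
Res(f, g) = 1

1


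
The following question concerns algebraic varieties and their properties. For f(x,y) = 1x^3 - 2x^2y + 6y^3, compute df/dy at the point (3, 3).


df/dy = (-2)*x^2 + 3*6*y^2
At (3,3): (-2)*3^2 + 3*6*3^2
= -18 + 162
= 144

144


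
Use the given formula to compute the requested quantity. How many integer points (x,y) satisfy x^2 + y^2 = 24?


Systematically check integer values of x where x^2 <= 24.
For each valid x, check if 24 - x^2 is a perfect square.
Total integer solutions found: 0

0


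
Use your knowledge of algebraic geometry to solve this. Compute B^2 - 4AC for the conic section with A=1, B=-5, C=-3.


The discriminant of a conic Ax^2 + Bxy + Cy^2 + ... = 0 is B^2 - 4AC.
B^2 = (-5)^2 = 25
4AC = 4*1*(-3) = -12
Discriminant = 25 + 12 = 37

37


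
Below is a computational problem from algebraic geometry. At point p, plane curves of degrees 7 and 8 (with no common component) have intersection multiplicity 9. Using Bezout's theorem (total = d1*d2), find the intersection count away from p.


By Bezout's theorem, the total intersection number is d1 * d2.
Total = 7 * 8 = 56
Intersection multiplicity at p = 9
Remaining intersections = 56 - 9 = 47

47


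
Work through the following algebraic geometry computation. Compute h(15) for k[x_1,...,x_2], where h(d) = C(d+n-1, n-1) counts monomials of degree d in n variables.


The Hilbert function for the polynomial ring in 2 variables is:
h(d) = C(d+n-1, n-1)
h(15) = C(15+2-1, 2-1) = C(16, 1)
= 16! / (1! * 15!)
= 16

16


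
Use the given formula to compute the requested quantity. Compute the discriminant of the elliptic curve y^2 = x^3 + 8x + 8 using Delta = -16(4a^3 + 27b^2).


Compute each component:
4a^3 = 4*8^3 = 4*512 = 2048
27b^2 = 27*8^2 = 27*64 = 1728
4a^3 + 27b^2 = 2048 + 1728 = 3776
Delta = -16*3776 = -60416

-60416


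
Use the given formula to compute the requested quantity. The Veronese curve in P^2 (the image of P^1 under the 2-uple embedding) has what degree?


The rational normal curve in P^2 is the image of P^1 under the 2-uple Veronese.
A general hyperplane in P^2 pulls back to a degree-2 form on P^1, which has 2 zeros,
so the curve meets a general hyperplane in 2 points. Degree = 2.

2


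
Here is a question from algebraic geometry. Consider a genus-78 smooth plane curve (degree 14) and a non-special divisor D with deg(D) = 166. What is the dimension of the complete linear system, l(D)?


First, compute the genus of a smooth plane curve of degree 14:
g = (d-1)(d-2)/2 = (14-1)(14-2)/2 = 78
For a non-special divisor D (i.e., h^1(D) = 0), Riemann-Roch gives:
l(D) = deg(D) - g + 1
Since deg(D) = 166 >= 2g - 1 = 155, D is non-special.
l(D) = 166 - 78 + 1 = 89

89


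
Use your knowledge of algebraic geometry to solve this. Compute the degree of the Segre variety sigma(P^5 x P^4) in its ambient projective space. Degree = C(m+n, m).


The degree of the Segre variety P^5 x P^4 is C(m+n, m).
= C(9, 5)
= 126

126


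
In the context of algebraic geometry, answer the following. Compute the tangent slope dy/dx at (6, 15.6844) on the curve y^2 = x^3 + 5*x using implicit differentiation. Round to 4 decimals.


Using implicit differentiation of y^2 = x^3 + 5*x:
2y * dy/dx = 3x^2 + 5
dy/dx = (3x^2 + 5)/(2y)
Numerator: 3*6^2 + 5 = 113
Denominator: 2*15.6844 = 31.3688
dy/dx = 113/31.3688 = 3.6023

3.6023


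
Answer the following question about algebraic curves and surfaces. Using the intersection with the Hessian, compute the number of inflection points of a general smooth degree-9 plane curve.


For a general smooth plane curve C of degree d, the inflection points are
the intersection of C with its Hessian curve, which has degree 3(d-2).
By Bezout, the total intersection number is d * 3(d-2) = 9 * 21 = 189.
For a general curve every flex is ordinary, so each contributes
multiplicity 1 to C·Hess(C), and the number of distinct inflection
points is 3d(d-2).
Inflection points = 3*9*(9-2) = 3*9*7 = 189

189


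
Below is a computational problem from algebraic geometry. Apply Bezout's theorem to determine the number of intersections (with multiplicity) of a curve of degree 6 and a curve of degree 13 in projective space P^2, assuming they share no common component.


Bezout's theorem states the intersection count equals the product of degrees.
Intersection count = 6 * 13 = 78

78


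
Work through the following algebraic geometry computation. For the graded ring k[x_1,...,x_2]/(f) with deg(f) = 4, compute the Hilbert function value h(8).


For R = k[x_1,...,x_n]/(f) with f homogeneous of degree e:
The Hilbert series is (1 - t^e)/(1 - t)^n.
So h(d) = C(d+n-1, n-1) - C(d-e+n-1, n-1) for d >= e.
With n=2, e=4, d=8:
C(8+2-1, 2-1) = C(9, 1) = 9
C(8-4+2-1, 2-1) = C(5, 1) = 5
h(8) = 9 - 5 = 4

4


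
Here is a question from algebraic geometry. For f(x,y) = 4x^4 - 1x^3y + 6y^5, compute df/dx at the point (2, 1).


df/dx = 4*4*x^3 + 3*(-1)*x^2*y
At (2,1): 4*4*2^3 + 3*(-1)*2^2*1
= 128 - 12
= 116

116


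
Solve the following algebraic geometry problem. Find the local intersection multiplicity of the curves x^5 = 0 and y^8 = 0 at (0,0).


The intersection multiplicity of V(x^a) and V(y^b) at the origin is:
I(O; V(x^5), V(y^8)) = dim_k(k[x,y]/(x^5, y^8))
A basis for k[x,y]/(x^5, y^8) is the set of monomials x^i * y^j
where 0 <= i < 5 and 0 <= j < 8.
The number of such monomials is 5 * 8 = 40

40


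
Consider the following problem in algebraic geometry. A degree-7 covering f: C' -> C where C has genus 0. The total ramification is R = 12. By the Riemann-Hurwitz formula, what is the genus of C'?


Riemann-Hurwitz formula: 2g' - 2 = d(2g - 2) + R
Given: d = 7, g = 0, R = 12
2g' - 2 = 7*(2*0 - 2) + 12
2g' - 2 = 7*(-2) + 12
2g' - 2 = -14 + 12 = -2
2g' = 0
g' = 0

0


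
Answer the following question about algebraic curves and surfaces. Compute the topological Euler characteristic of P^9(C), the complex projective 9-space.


The complex projective space P^9 has one cell in each even real dimension 0, 2, ..., 18.
The cohomology groups are H^{2k}(P^9) = Z for k = 0,...,9, and 0 otherwise.
Euler characteristic = sum of Betti numbers = 1 per even-dimensional cohomology group.
chi(P^9) = 9 + 1 = 10

10


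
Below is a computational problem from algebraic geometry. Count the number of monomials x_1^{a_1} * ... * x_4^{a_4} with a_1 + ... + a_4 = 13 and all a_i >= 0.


The number of degree-13 monomials in 4 variables is C(d+n-1, n-1).
= C(13+4-1, 4-1) = C(16, 3)
= 560

560


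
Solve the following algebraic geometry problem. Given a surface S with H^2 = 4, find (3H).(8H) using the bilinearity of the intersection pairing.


Using bilinearity of the intersection pairing on a surface S:
(aH).(bH) = ab * (H.H)
We have H^2 = 4.
D.E = (3H).(8H) = 3*8*4
= 24*4
= 96

96


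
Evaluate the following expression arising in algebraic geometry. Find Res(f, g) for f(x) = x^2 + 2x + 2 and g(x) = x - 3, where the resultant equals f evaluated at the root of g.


For Res(f, x - c), we evaluate f at x = c.
f(3) = 3^2 + 2*3 + 2
= 9 + 6 + 2
= 15 + 2 = 17
Res(f, g) = 17

17


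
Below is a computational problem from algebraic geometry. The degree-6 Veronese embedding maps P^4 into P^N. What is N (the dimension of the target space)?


The Veronese embedding v_d: P^n -> P^N maps each point to all
degree-d monomials in n+1 homogeneous coordinates.
N = C(n+d, d) - 1
N = C(4+6, 6) - 1
N = C(10, 6) - 1
C(10, 6) = 210
N = 210 - 1 = 209

209


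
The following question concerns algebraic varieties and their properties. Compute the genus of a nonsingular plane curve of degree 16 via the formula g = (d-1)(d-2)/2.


Using the genus formula for smooth plane curves:
g = (d-1)(d-2)/2
g = (16-1)(16-2)/2
g = 15*14/2
g = 210/2 = 105

105


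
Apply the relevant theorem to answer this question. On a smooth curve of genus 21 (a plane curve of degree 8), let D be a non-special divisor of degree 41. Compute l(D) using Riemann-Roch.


First, compute the genus of a smooth plane curve of degree 8:
g = (d-1)(d-2)/2 = (8-1)(8-2)/2 = 21
For a non-special divisor D (i.e., h^1(D) = 0), Riemann-Roch gives:
l(D) = deg(D) - g + 1
Since deg(D) = 41 >= 2g - 1 = 41, D is non-special.
l(D) = 41 - 21 + 1 = 21

21


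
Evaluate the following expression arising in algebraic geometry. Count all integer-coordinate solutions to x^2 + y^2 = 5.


Systematically check integer values of x where x^2 <= 5.
For each valid x, check if 5 - x^2 is a perfect square.
x=1: 5 - 1 = 4, sqrt = 2 (valid)
x=2: 5 - 4 = 1, sqrt = 1 (valid)
Total integer solutions found: 8

8


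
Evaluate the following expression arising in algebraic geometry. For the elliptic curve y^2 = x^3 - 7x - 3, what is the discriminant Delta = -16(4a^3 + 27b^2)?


Compute each component:
4a^3 = 4*(-7)^3 = 4*(-343) = -1372
27b^2 = 27*(-3)^2 = 27*9 = 243
4a^3 + 27b^2 = -1372 + 243 = -1129
Delta = -16*(-1129) = 18064

18064


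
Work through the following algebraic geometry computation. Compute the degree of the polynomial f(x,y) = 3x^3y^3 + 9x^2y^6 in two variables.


Examine each term for its total degree (sum of exponents).
  Term '3x^3y^3' has total degree 3+3 = 6.
  Term '9x^2y^6' has total degree 2+6 = 8.
The maximum total degree among all terms is 8.

8


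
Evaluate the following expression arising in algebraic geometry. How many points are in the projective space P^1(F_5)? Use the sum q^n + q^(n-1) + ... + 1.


P^1(F_5) has (q^(n+1) - 1)/(q - 1) points.
= 5^1 + 5^0
= 5 + 1
= 6

6


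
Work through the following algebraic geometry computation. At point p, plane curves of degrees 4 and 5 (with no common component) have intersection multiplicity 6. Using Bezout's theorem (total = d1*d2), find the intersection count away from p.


By Bezout's theorem, the total intersection number is d1 * d2.
Total = 4 * 5 = 20
Intersection multiplicity at p = 6
Remaining intersections = 20 - 6 = 14

14


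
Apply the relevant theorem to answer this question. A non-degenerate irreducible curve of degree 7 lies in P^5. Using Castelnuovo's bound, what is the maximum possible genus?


Castelnuovo's bound: write d - 1 = m(r-1) + epsilon with 0 <= epsilon < r-1.
d - 1 = 7 - 1 = 6
r - 1 = 5 - 1 = 4
6 = 1*4 + 2, so m = 1, epsilon = 2
pi(d, r) = m(m-1)(r-1)/2 + m*epsilon
= 1*0*4/2 + 1*2
= 0/2 + 2
= 0 + 2 = 2

2


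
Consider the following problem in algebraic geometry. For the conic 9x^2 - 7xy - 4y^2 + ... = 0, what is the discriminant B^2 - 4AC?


The discriminant of a conic Ax^2 + Bxy + Cy^2 + ... = 0 is B^2 - 4AC.
B^2 = (-7)^2 = 49
4AC = 4*9*(-4) = -144
Discriminant = 49 + 144 = 193

193


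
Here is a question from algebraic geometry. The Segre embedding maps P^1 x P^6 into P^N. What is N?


The Segre embedding maps P^m x P^n into P^N via
all products of coordinates from each factor.
N = (m+1)(n+1) - 1
N = (1+1)(6+1) - 1
N = 2*7 - 1
N = 14 - 1 = 13

13


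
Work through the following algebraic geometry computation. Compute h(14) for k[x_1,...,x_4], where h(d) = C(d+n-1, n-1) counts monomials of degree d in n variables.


The Hilbert function for the polynomial ring in 4 variables is:
h(d) = C(d+n-1, n-1)
h(14) = C(14+4-1, 4-1) = C(17, 3)
= 17! / (3! * 14!)
= 680

680


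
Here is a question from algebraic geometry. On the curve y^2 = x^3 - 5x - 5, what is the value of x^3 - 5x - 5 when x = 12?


Compute x^3 - 5x - 5 at x = 12:
x^3 = 12^3 = 1728
(-5)*x = (-5)*12 = -60
Sum: 1728 - 60 - 5 = 1663

1663


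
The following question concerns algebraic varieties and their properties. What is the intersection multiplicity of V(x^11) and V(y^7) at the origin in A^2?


The intersection multiplicity of V(x^a) and V(y^b) at the origin is:
I(O; V(x^11), V(y^7)) = dim_k(k[x,y]/(x^11, y^7))
A basis for k[x,y]/(x^11, y^7) is the set of monomials x^i * y^j
where 0 <= i < 11 and 0 <= j < 7.
The number of such monomials is 11 * 7 = 77

77


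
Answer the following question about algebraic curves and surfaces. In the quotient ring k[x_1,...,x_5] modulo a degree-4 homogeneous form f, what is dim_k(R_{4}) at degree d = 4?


For R = k[x_1,...,x_n]/(f) with f homogeneous of degree e:
The Hilbert series is (1 - t^e)/(1 - t)^n.
So h(d) = C(d+n-1, n-1) - C(d-e+n-1, n-1) for d >= e.
With n=5, e=4, d=4:
C(4+5-1, 5-1) = C(8, 4) = 70
C(4-4+5-1, 5-1) = C(4, 4) = 1
h(4) = 70 - 1 = 69

69


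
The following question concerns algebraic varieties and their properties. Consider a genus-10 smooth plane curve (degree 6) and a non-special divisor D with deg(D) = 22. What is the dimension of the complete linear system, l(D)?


First, compute the genus of a smooth plane curve of degree 6:
g = (d-1)(d-2)/2 = (6-1)(6-2)/2 = 10
For a non-special divisor D (i.e., h^1(D) = 0), Riemann-Roch gives:
l(D) = deg(D) - g + 1
Since deg(D) = 22 >= 2g - 1 = 19, D is non-special.
l(D) = 22 - 10 + 1 = 13

13


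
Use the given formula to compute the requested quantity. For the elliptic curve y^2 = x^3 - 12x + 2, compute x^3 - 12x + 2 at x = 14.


Compute x^3 - 12x + 2 at x = 14:
x^3 = 14^3 = 2744
(-12)*x = (-12)*14 = -168
Sum: 2744 - 168 + 2 = 2578

2578


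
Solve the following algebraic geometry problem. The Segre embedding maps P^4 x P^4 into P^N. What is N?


The Segre embedding maps P^m x P^n into P^N via
all products of coordinates from each factor.
N = (m+1)(n+1) - 1
N = (4+1)(4+1) - 1
N = 5*5 - 1
N = 25 - 1 = 24

24


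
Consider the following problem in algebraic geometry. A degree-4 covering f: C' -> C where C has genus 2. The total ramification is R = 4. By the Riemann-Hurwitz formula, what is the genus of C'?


Riemann-Hurwitz formula: 2g' - 2 = d(2g - 2) + R
Given: d = 4, g = 2, R = 4
2g' - 2 = 4*(2*2 - 2) + 4
2g' - 2 = 4*2 + 4
2g' - 2 = 8 + 4 = 12
2g' = 14
g' = 7

7


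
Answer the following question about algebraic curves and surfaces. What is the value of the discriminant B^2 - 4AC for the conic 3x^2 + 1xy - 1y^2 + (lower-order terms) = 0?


The discriminant of a conic Ax^2 + Bxy + Cy^2 + ... = 0 is B^2 - 4AC.
B^2 = 1^2 = 1
4AC = 4*3*(-1) = -12
Discriminant = 1 + 12 = 13

13


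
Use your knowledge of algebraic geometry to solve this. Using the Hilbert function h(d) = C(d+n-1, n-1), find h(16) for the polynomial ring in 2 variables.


The Hilbert function for the polynomial ring in 2 variables is:
h(d) = C(d+n-1, n-1)
h(16) = C(16+2-1, 2-1) = C(17, 1)
= 17! / (1! * 16!)
= 17

17


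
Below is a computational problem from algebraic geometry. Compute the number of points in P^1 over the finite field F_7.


P^1(F_7) has (q^(n+1) - 1)/(q - 1) points.
= 7^1 + 7^0
= 7 + 1
= 8

8


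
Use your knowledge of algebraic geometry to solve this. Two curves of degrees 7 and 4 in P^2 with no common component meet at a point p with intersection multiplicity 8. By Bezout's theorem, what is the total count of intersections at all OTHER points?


By Bezout's theorem, the total intersection number is d1 * d2.
Total = 7 * 4 = 28
Intersection multiplicity at p = 8
Remaining intersections = 28 - 8 = 20

20


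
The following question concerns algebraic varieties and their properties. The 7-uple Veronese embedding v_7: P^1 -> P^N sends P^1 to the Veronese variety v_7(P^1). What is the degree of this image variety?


The Veronese variety v_7(P^1) has degree d^r.
d^r = 7^1 = 7

7


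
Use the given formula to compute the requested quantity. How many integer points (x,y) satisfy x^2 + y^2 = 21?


Systematically check integer values of x where x^2 <= 21.
For each valid x, check if 21 - x^2 is a perfect square.
Total integer solutions found: 0

0


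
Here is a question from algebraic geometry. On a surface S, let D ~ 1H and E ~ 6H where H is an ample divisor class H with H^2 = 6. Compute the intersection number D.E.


Using bilinearity of the intersection pairing on a surface S:
(aH).(bH) = ab * (H.H)
We have H^2 = 6.
D.E = (1H).(6H) = 1*6*6
= 6*6
= 36

36


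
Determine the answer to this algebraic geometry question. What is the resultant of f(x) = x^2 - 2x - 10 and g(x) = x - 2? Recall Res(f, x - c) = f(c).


For Res(f, x - c), we evaluate f at x = c.
f(2) = 2^2 - 2*2 - 10
= 4 - 4 - 10
= 0 - 10 = -10
Res(f, g) = -10

-10


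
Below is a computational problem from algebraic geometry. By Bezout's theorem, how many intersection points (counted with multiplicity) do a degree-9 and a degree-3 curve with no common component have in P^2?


Bezout's theorem states the intersection count equals the product of degrees.
Intersection count = 9 * 3 = 27

27


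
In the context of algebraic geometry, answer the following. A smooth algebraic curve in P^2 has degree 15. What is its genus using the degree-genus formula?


Using the genus formula for smooth plane curves:
g = (d-1)(d-2)/2
g = (15-1)(15-2)/2
g = 14*13/2
g = 182/2 = 91

91


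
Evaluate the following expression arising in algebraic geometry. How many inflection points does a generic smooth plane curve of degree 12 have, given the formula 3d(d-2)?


For a general smooth plane curve C of degree d, the inflection points are
the intersection of C with its Hessian curve, which has degree 3(d-2).
By Bezout, the total intersection number is d * 3(d-2) = 12 * 30 = 360.
For a general curve every flex is ordinary, so each contributes
multiplicity 1 to C·Hess(C), and the number of distinct inflection
points is 3d(d-2).
Inflection points = 3*12*(12-2) = 3*12*10 = 360

360


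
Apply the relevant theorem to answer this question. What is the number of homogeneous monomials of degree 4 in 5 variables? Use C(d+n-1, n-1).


The number of degree-4 monomials in 5 variables is C(d+n-1, n-1).
= C(4+5-1, 5-1) = C(8, 4)
= 70

70


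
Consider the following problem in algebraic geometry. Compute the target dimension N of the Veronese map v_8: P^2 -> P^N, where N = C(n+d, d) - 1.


The Veronese embedding v_d: P^n -> P^N maps each point to all
degree-d monomials in n+1 homogeneous coordinates.
N = C(n+d, d) - 1
N = C(2+8, 8) - 1
N = C(10, 8) - 1
C(10, 8) = 45
N = 45 - 1 = 44

44


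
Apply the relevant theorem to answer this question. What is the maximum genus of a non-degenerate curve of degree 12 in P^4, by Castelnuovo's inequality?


Castelnuovo's bound: write d - 1 = m(r-1) + epsilon with 0 <= epsilon < r-1.
d - 1 = 12 - 1 = 11
r - 1 = 4 - 1 = 3
11 = 3*3 + 2, so m = 3, epsilon = 2
pi(d, r) = m(m-1)(r-1)/2 + m*epsilon
= 3*2*3/2 + 3*2
= 18/2 + 6
= 9 + 6 = 15

15


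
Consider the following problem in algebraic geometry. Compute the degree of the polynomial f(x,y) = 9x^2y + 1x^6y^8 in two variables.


Examine each term for its total degree (sum of exponents).
  Term '9x^2y' has total degree 2+1 = 3.
  Term '1x^6y^8' has total degree 6+8 = 14.
The maximum total degree among all terms is 14.

14


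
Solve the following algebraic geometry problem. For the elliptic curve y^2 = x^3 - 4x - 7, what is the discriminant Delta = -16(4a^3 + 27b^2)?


Compute each component:
4a^3 = 4*(-4)^3 = 4*(-64) = -256
27b^2 = 27*(-7)^2 = 27*49 = 1323
4a^3 + 27b^2 = -256 + 1323 = 1067
Delta = -16*1067 = -17072

-17072


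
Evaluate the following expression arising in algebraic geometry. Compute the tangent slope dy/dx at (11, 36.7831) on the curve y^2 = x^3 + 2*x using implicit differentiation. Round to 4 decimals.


Using implicit differentiation of y^2 = x^3 + 2*x:
2y * dy/dx = 3x^2 + 2
dy/dx = (3x^2 + 2)/(2y)
Numerator: 3*11^2 + 2 = 365
Denominator: 2*36.7831 = 73.5662
dy/dx = 365/73.5662 = 4.9615

4.9615


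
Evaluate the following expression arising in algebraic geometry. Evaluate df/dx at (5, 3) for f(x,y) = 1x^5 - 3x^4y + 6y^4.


df/dx = 5*1*x^4 + 4*(-3)*x^3*y
At (5,3): 5*1*5^4 + 4*(-3)*5^3*3
= 3125 - 4500
= -1375

-1375


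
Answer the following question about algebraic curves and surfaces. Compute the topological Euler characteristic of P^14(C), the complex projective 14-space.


The complex projective space P^14 has one cell in each even real dimension 0, 2, ..., 28.
The cohomology groups are H^{2k}(P^14) = Z for k = 0,...,14, and 0 otherwise.
Euler characteristic = sum of Betti numbers = 1 per even-dimensional cohomology group.
chi(P^14) = 14 + 1 = 15

15


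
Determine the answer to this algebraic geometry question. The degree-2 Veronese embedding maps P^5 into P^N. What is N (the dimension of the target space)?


The Veronese embedding v_d: P^n -> P^N maps each point to all
degree-d monomials in n+1 homogeneous coordinates.
N = C(n+d, d) - 1
N = C(5+2, 2) - 1
N = C(7, 2) - 1
C(7, 2) = 21
N = 21 - 1 = 20

20


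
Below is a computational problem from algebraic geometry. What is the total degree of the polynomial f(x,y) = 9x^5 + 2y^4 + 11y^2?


Examine each term for its total degree (sum of exponents).
  Term '9x^5' has total degree 5+0 = 5.
  Term '2y^4' has total degree 0+4 = 4.
  Term '11y^2' has total degree 0+2 = 2.
The maximum total degree among all terms is 5.

5


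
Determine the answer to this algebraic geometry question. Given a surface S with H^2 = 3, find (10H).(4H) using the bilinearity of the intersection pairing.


Using bilinearity of the intersection pairing on a surface S:
(aH).(bH) = ab * (H.H)
We have H^2 = 3.
D.E = (10H).(4H) = 10*4*3
= 40*3
= 120

120


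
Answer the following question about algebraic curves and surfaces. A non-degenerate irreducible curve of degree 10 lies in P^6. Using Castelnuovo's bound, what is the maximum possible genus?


Castelnuovo's bound: write d - 1 = m(r-1) + epsilon with 0 <= epsilon < r-1.
d - 1 = 10 - 1 = 9
r - 1 = 6 - 1 = 5
9 = 1*5 + 4, so m = 1, epsilon = 4
pi(d, r) = m(m-1)(r-1)/2 + m*epsilon
= 1*0*5/2 + 1*4
= 0/2 + 4
= 0 + 4 = 4

4


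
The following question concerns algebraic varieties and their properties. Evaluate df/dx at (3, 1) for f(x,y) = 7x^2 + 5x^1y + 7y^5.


df/dx = 2*7*x^1 + 1*5*x^0*y
At (3,1): 2*7*3^1 + 1*5*3^0*1
= 42 + 5
= 47

47


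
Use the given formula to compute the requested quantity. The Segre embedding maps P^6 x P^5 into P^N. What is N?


The Segre embedding maps P^m x P^n into P^N via
all products of coordinates from each factor.
N = (m+1)(n+1) - 1
N = (6+1)(5+1) - 1
N = 7*6 - 1
N = 42 - 1 = 41

41


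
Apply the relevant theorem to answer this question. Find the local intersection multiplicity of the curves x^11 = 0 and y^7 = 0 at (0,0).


The intersection multiplicity of V(x^a) and V(y^b) at the origin is:
I(O; V(x^11), V(y^7)) = dim_k(k[x,y]/(x^11, y^7))
A basis for k[x,y]/(x^11, y^7) is the set of monomials x^i * y^j
where 0 <= i < 11 and 0 <= j < 7.
The number of such monomials is 11 * 7 = 77

77


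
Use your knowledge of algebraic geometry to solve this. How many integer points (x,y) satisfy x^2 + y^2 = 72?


Systematically check integer values of x where x^2 <= 72.
For each valid x, check if 72 - x^2 is a perfect square.
x=6: 72 - 36 = 36, sqrt = 6 (valid)
Total integer solutions found: 4

4


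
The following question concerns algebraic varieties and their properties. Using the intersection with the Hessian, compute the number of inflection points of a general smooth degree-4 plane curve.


For a general smooth plane curve C of degree d, the inflection points are
the intersection of C with its Hessian curve, which has degree 3(d-2).
By Bezout, the total intersection number is d * 3(d-2) = 4 * 6 = 24.
For a general curve every flex is ordinary, so each contributes
multiplicity 1 to C·Hess(C), and the number of distinct inflection
points is 3d(d-2).
Inflection points = 3*4*(4-2) = 3*4*2 = 24

24


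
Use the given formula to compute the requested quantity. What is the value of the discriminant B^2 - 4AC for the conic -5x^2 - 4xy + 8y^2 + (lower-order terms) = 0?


The discriminant of a conic Ax^2 + Bxy + Cy^2 + ... = 0 is B^2 - 4AC.
B^2 = (-4)^2 = 16
4AC = 4*(-5)*8 = -160
Discriminant = 16 + 160 = 176

176


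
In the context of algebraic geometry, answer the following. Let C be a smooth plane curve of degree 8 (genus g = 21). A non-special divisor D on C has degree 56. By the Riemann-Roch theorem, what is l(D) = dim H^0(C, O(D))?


First, compute the genus of a smooth plane curve of degree 8:
g = (d-1)(d-2)/2 = (8-1)(8-2)/2 = 21
For a non-special divisor D (i.e., h^1(D) = 0), Riemann-Roch gives:
l(D) = deg(D) - g + 1
Since deg(D) = 56 >= 2g - 1 = 41, D is non-special.
l(D) = 56 - 21 + 1 = 36

36


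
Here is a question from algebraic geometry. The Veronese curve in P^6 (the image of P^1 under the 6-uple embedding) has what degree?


The rational normal curve in P^6 is the image of P^1 under the 6-uple Veronese.
A general hyperplane in P^6 pulls back to a degree-6 form on P^1, which has 6 zeros,
so the curve meets a general hyperplane in 6 points. Degree = 6.

6


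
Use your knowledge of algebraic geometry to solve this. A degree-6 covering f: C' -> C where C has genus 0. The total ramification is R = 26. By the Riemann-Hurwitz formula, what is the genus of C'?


Riemann-Hurwitz formula: 2g' - 2 = d(2g - 2) + R
Given: d = 6, g = 0, R = 26
2g' - 2 = 6*(2*0 - 2) + 26
2g' - 2 = 6*(-2) + 26
2g' - 2 = -12 + 26 = 14
2g' = 16
g' = 8

8


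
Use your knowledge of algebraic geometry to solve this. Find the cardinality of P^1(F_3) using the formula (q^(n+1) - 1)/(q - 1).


P^1(F_3) has (q^(n+1) - 1)/(q - 1) points.
= 3^1 + 3^0
= 3 + 1
= 4

4


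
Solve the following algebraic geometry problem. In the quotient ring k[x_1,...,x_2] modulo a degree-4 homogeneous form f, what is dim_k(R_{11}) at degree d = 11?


For R = k[x_1,...,x_n]/(f) with f homogeneous of degree e:
The Hilbert series is (1 - t^e)/(1 - t)^n.
So h(d) = C(d+n-1, n-1) - C(d-e+n-1, n-1) for d >= e.
With n=2, e=4, d=11:
C(11+2-1, 2-1) = C(12, 1) = 12
C(11-4+2-1, 2-1) = C(8, 1) = 8
h(11) = 12 - 8 = 4

4


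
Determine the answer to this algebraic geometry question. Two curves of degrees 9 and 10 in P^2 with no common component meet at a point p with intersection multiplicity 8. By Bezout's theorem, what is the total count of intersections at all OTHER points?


By Bezout's theorem, the total intersection number is d1 * d2.
Total = 9 * 10 = 90
Intersection multiplicity at p = 8
Remaining intersections = 90 - 8 = 82

82


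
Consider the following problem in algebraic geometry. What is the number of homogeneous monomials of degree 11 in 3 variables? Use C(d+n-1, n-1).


The number of degree-11 monomials in 3 variables is C(d+n-1, n-1).
= C(11+3-1, 3-1) = C(13, 2)
= 78

78


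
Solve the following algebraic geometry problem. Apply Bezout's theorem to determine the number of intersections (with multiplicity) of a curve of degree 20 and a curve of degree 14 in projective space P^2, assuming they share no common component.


Bezout's theorem states the intersection count equals the product of degrees.
Intersection count = 20 * 14 = 280

280


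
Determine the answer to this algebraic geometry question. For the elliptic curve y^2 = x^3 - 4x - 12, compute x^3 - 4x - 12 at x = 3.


Compute x^3 - 4x - 12 at x = 3:
x^3 = 3^3 = 27
(-4)*x = (-4)*3 = -12
Sum: 27 - 12 - 12 = 3

3


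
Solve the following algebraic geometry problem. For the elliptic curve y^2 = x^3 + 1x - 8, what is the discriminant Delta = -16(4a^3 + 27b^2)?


Compute each component:
4a^3 = 4*1^3 = 4*1 = 4
27b^2 = 27*(-8)^2 = 27*64 = 1728
4a^3 + 27b^2 = 4 + 1728 = 1732
Delta = -16*1732 = -27712

-27712
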